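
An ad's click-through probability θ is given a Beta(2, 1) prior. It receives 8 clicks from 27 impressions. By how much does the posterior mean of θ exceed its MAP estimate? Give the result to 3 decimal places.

0.012

Posterior: Beta(2+8, 1+19) = Beta(10, 20).
Mode = (10−1)/(10+20−2) = 9/28 = 0.321.
Mean = 10/(10+20) = 10/30 = 0.333.
Difference = 0.333 − 0.321 = 0.012.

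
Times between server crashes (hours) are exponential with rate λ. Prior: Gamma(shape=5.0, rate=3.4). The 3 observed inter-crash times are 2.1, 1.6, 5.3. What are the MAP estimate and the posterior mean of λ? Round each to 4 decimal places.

λ_MAP = 0.5645, E[λ|data] = 0.6452

Σ times = 9.0. Posterior: Gamma(shape = 5.0+3 = 8.0, rate = 3.4+9.0 = 12.4).
Mode = (α−1)/β = 7.0/12.4 = 0.5645.
Mean = α/β = 8.0/12.4 = 0.6452.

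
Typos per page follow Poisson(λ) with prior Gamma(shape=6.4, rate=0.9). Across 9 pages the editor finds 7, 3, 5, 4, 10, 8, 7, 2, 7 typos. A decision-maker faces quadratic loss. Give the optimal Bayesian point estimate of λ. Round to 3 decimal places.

Σ counts = 53. Posterior: Gamma(shape = 6.4+53 = 59.4, rate = 0.9+9 = 9.9).
Mode = (α−1)/β = 58.4/9.9 = 5.899.
Mean = α/β = 59.4/9.9 = 6.000.
Quadratic loss ⇒ the optimal estimator is the posterior mean.

6.000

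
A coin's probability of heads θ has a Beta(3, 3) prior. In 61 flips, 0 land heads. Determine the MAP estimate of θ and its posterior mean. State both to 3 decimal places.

Posterior: Beta(3+0, 3+61) = Beta(3, 64).
Mode = (3−1)/(3+64−2) = 2/65 = 0.031.
Mean = 3/(3+64) = 3/67 = 0.045.
The posterior is right-skewed, so the mean exceeds the mode.

MAP: 0.031. Posterior mean: 0.045.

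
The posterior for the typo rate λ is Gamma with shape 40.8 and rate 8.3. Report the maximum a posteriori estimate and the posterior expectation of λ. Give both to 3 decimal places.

Mode = (α−1)/β = 39.8/8.3 = 4.795.
Mean = α/β = 40.8/8.3 = 4.916.

λ_MAP = 4.795, E[λ|data] = 4.916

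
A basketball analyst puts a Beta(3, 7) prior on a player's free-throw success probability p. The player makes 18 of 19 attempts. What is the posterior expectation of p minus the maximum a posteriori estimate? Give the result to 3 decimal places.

-0.017

Posterior: Beta(3+18, 7+1) = Beta(21, 8).
Mode = (21−1)/(21+8−2) = 20/27 = 0.741.
Mean = 21/(21+8) = 21/29 = 0.724.
Difference = 0.724 − 0.741 = -0.017.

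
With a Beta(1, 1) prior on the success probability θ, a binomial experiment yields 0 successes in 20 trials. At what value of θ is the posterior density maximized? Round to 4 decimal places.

0.0000

Posterior: Beta(1+0, 1+20) = Beta(1, 21).
Since α = 1 ≤ 1 and β > 1, the Beta density is monotone decreasing on [0,1]; the mode is at 0.
Mean = 1/(1+21) = 0.0455.
This is the posterior mode — the MAP estimate.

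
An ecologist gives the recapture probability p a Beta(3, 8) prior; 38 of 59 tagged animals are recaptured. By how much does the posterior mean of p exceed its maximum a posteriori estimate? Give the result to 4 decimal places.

Posterior: Beta(3+38, 8+21) = Beta(41, 29).
Mode = (41−1)/(41+29−2) = 40/68 = 0.5882.
Mean = 41/(41+29) = 41/70 = 0.5857.
Difference = 0.5857 − 0.5882 = -0.0025.

-0.0025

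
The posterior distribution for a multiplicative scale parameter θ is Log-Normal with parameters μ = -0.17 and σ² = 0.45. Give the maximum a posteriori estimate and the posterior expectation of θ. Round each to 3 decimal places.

Mode = exp(μ − σ²) = exp(-0.62) = 0.538.
Mean = exp(μ + σ²/2) = exp(0.055) = 1.057.

MAP = 0.538, posterior mean = 1.057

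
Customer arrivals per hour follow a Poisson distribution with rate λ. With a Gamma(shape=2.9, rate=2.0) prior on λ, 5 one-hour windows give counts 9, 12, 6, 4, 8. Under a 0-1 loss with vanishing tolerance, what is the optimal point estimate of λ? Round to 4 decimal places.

Σ counts = 39. Posterior: Gamma(shape = 2.9+39 = 41.9, rate = 2.0+5 = 7.0).
Mode = (α−1)/β = 40.9/7.0 = 5.8429.
Mean = α/β = 41.9/7.0 = 5.9857.
This is the posterior mode — the MAP estimate.

5.8429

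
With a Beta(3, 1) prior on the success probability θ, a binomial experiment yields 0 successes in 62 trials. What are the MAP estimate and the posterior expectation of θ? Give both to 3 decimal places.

Posterior: Beta(3+0, 1+62) = Beta(3, 63).
Mode = (3−1)/(3+63−2) = 2/64 = 0.031.
Mean = 3/(3+63) = 3/66 = 0.045.

MAP = 0.031, posterior mean = 0.045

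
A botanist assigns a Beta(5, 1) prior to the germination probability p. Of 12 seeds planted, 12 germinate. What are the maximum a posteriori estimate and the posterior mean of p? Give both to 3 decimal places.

Posterior: Beta(5+12, 1+0) = Beta(17, 1).
Since β = 1 ≤ 1 and α > 1, the Beta density is monotone increasing on [0,1]; the mode is at 1.
Mean = 17/(17+1) = 0.944.
The mean is pulled below the mode by the posterior's left skew.

MAP: 1.000. Posterior mean: 0.944.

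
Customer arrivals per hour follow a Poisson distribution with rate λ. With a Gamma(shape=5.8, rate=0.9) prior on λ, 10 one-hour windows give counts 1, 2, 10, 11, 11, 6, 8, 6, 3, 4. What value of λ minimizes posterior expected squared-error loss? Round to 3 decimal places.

Σ counts = 62. Posterior: Gamma(shape = 5.8+62 = 67.8, rate = 0.9+10 = 10.9).
Mode = (α−1)/β = 66.8/10.9 = 6.128.
Mean = α/β = 67.8/10.9 = 6.220.
Squared-error loss ⇒ the optimal estimator is the posterior mean.

6.220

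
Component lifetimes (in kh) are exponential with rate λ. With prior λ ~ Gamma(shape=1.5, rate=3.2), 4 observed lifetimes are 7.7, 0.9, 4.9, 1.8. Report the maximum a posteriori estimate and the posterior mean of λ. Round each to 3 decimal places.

Σ times = 15.3. Posterior: Gamma(shape = 1.5+4 = 5.5, rate = 3.2+15.3 = 18.5).
Mode = (α−1)/β = 4.5/18.5 = 0.243.
Mean = α/β = 5.5/18.5 = 0.297.

λ_MAP = 0.243, E[λ|data] = 0.297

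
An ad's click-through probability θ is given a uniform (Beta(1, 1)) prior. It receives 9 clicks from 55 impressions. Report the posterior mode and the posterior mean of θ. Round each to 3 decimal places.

Posterior: Beta(1+9, 1+46) = Beta(10, 47).
Mode = (10−1)/(10+47−2) = 9/55 = 0.164.
Mean = 10/(10+47) = 10/57 = 0.175.

θ_MAP = 0.164, E[θ|data] = 0.175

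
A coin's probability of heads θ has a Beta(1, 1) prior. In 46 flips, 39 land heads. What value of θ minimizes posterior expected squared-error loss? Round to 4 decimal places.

Posterior: Beta(1+39, 1+7) = Beta(40, 8).
Mode = (40−1)/(40+8−2) = 39/46 = 0.8478.
With a flat prior the MAP equals the MLE, 39/46.
Mean = 40/(40+8) = 40/48 = 0.8333.
Squared-error loss ⇒ the optimal estimator is the posterior mean.

0.8333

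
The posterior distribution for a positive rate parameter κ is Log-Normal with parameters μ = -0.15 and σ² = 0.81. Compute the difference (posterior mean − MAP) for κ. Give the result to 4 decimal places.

Mode = exp(μ − σ²) = exp(-0.96) = 0.3829.
Mean = exp(μ + σ²/2) = exp(0.255) = 1.2905.
Difference = 1.2905 − 0.3829 = 0.9076.

0.9076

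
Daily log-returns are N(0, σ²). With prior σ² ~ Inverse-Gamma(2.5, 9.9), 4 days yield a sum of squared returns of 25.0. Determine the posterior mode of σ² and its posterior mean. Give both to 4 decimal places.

Posterior: Inverse-Gamma(shape = 2.5+4/2 = 4.5, scale = 9.9+25.0/2 = 22.4).
Mode = β/(α+1) = 22.4/5.5 = 4.0727.
Mean = β/(α−1) = 22.4/3.5 = 6.4000.

σ²_MAP = 4.0727, E[σ²|data] = 6.4000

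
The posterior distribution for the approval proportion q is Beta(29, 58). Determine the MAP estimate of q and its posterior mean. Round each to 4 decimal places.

MAP = 0.3294; posterior mean = 0.3333

Mode = (29−1)/(29+58−2) = 28/85 = 0.3294.
Mean = 29/(29+58) = 29/87 = 0.3333.
The posterior is right-skewed, so the mean exceeds the mode.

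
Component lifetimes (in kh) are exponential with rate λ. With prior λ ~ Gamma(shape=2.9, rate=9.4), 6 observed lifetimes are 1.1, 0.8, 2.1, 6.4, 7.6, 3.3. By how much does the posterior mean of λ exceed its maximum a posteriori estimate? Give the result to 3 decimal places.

0.033

Σ times = 21.3. Posterior: Gamma(shape = 2.9+6 = 8.9, rate = 9.4+21.3 = 30.7).
Mode = (α−1)/β = 7.9/30.7 = 0.257.
Mean = α/β = 8.9/30.7 = 0.290.
Difference = 0.290 − 0.257 = 0.033.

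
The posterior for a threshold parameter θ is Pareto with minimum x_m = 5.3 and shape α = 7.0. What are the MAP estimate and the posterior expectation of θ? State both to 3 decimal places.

MAP = 5.300; posterior mean = 6.183

The Pareto density is strictly decreasing on [x_m, ∞), so the mode is x_m = 5.300.
Mean = α·x_m/(α−1) = 7.0·5.3/6.0 = 6.183.
Mean > mode: the posterior has a right tail.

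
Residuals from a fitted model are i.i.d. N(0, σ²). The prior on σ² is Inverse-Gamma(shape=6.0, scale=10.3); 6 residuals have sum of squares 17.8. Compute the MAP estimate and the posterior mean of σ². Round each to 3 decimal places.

Posterior: Inverse-Gamma(shape = 6.0+6/2 = 9.0, scale = 10.3+17.8/2 = 19.2).
Mode = β/(α+1) = 19.2/10.0 = 1.920.
Mean = β/(α−1) = 19.2/8.0 = 2.400.
The mean is pulled above the mode by the posterior's right skew.

σ²_MAP = 1.920, E[σ²|data] = 2.400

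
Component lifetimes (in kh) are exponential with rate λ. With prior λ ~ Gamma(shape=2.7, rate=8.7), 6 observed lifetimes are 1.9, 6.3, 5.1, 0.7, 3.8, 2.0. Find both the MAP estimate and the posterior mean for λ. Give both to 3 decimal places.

Σ times = 19.8. Posterior: Gamma(shape = 2.7+6 = 8.7, rate = 8.7+19.8 = 28.5).
Mode = (α−1)/β = 7.7/28.5 = 0.270.
Mean = α/β = 8.7/28.5 = 0.305.

MAP = 0.270; posterior mean = 0.305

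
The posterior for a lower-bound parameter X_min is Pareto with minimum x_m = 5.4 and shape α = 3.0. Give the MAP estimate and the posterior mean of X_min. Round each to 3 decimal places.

The Pareto density is strictly decreasing on [x_m, ∞), so the mode is x_m = 5.400.
Mean = α·x_m/(α−1) = 3.0·5.4/2.0 = 8.100.
Mean > mode: the posterior has a right tail.

X_min_MAP = 5.400, E[X_min|data] = 8.100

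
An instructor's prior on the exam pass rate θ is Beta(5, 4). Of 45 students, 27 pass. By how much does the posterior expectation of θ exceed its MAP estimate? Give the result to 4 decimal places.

Posterior: Beta(5+27, 4+18) = Beta(32, 22).
Mode = (32−1)/(32+22−2) = 31/52 = 0.5962.
Mean = 32/(32+22) = 32/54 = 0.5926.
Difference = 0.5926 − 0.5962 = -0.0036.

-0.0036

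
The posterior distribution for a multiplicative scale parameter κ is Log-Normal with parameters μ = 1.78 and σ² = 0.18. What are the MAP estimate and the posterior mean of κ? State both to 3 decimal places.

MAP = 4.953, posterior mean = 6.488

Mode = exp(μ − σ²) = exp(1.60) = 4.953.
Mean = exp(μ + σ²/2) = exp(1.870) = 6.488.
Mean > mode: the posterior has a right tail.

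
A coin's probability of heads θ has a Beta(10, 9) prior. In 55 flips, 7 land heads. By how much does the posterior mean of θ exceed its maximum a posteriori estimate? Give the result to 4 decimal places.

0.0075

Posterior: Beta(10+7, 9+48) = Beta(17, 57).
Mode = (17−1)/(17+57−2) = 16/72 = 0.2222.
Mean = 17/(17+57) = 17/74 = 0.2297.
Difference = 0.2297 − 0.2222 = 0.0075.
The posterior is right-skewed, so the mean exceeds the mode.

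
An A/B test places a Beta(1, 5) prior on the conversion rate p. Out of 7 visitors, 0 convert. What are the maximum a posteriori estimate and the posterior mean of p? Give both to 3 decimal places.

Posterior: Beta(1+0, 5+7) = Beta(1, 12).
Since α = 1 ≤ 1 and β > 1, the Beta density is monotone decreasing on [0,1]; the mode is at 0.
Mean = 1/(1+12) = 0.077.

MAP = 0.000, posterior mean = 0.077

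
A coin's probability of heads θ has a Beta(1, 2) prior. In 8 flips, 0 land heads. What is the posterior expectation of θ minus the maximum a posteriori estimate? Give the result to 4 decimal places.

0.0909

Posterior: Beta(1+0, 2+8) = Beta(1, 10).
Since α = 1 ≤ 1 and β > 1, the Beta density is monotone decreasing on [0,1]; the mode is at 0.
Mean = 1/(1+10) = 0.0909.
Difference = 0.0909 − 0.0000 = 0.0909.
Mean > mode: the posterior has a right tail.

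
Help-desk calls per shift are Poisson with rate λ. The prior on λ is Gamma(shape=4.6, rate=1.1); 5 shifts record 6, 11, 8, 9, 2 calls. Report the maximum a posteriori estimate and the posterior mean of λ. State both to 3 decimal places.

Σ counts = 36. Posterior: Gamma(shape = 4.6+36 = 40.6, rate = 1.1+5 = 6.1).
Mode = (α−1)/β = 39.6/6.1 = 6.492.
Mean = α/β = 40.6/6.1 = 6.656.
Right-skewed posterior ⇒ mode < mean.

MAP = 6.492, posterior mean = 6.656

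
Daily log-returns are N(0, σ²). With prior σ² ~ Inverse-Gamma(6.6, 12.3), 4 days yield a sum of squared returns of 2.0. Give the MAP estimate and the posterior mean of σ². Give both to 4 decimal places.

Posterior: Inverse-Gamma(shape = 6.6+4/2 = 8.6, scale = 12.3+2.0/2 = 13.3).
Mode = β/(α+1) = 13.3/9.6 = 1.3854.
Mean = β/(α−1) = 13.3/7.6 = 1.7500.
The mean is pulled above the mode by the posterior's right skew.

σ²_MAP = 1.3854, E[σ²|data] = 1.7500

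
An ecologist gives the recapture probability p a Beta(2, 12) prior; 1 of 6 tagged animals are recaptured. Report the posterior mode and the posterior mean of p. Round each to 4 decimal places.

MAP = 0.1111; posterior mean = 0.1500

Posterior: Beta(2+1, 12+5) = Beta(3, 17).
Mode = (3−1)/(3+17−2) = 2/18 = 0.1111.
Mean = 3/(3+17) = 3/20 = 0.1500.
Mean > mode: the posterior has a right tail.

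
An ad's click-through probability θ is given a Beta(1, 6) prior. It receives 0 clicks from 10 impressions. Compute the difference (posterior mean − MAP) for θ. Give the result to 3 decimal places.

0.059

Posterior: Beta(1+0, 6+10) = Beta(1, 16).
Since α = 1 ≤ 1 and β > 1, the Beta density is monotone decreasing on [0,1]; the mode is at 0.
Mean = 1/(1+16) = 0.059.
Difference = 0.059 − 0.000 = 0.059.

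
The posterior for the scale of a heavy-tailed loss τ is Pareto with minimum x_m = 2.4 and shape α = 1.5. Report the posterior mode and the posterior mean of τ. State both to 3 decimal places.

τ_MAP = 2.400, E[τ|data] = 7.200

The Pareto density is strictly decreasing on [x_m, ∞), so the mode is x_m = 2.400.
Mean = α·x_m/(α−1) = 1.5·2.4/0.5 = 7.200.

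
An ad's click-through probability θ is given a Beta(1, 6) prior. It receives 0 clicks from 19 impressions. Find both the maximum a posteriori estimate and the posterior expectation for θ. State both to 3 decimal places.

Posterior: Beta(1+0, 6+19) = Beta(1, 25).
Since α = 1 ≤ 1 and β > 1, the Beta density is monotone decreasing on [0,1]; the mode is at 0.
Mean = 1/(1+25) = 0.038.
Right-skewed posterior ⇒ mode < mean.

MAP: 0.000. Posterior mean: 0.038.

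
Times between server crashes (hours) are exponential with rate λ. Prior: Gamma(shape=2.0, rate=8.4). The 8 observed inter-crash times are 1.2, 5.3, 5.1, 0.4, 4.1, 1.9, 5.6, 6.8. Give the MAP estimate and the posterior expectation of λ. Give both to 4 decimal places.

MAP: 0.2320. Posterior mean: 0.2577.

Σ times = 30.4. Posterior: Gamma(shape = 2.0+8 = 10.0, rate = 8.4+30.4 = 38.8).
Mode = (α−1)/β = 9.0/38.8 = 0.2320.
Mean = α/β = 10.0/38.8 = 0.2577.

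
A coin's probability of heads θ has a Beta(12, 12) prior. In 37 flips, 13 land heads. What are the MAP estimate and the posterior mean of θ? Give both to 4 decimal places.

Posterior: Beta(12+13, 12+24) = Beta(25, 36).
Mode = (25−1)/(25+36−2) = 24/59 = 0.4068.
Mean = 25/(25+36) = 25/61 = 0.4098.
The posterior is right-skewed, so the mean exceeds the mode.

MAP = 0.4068, posterior mean = 0.4098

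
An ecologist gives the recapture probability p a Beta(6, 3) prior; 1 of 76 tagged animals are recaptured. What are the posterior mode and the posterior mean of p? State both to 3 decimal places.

Posterior: Beta(6+1, 3+75) = Beta(7, 78).
Mode = (7−1)/(7+78−2) = 6/83 = 0.072.
Mean = 7/(7+78) = 7/85 = 0.082.

MAP = 0.072; posterior mean = 0.082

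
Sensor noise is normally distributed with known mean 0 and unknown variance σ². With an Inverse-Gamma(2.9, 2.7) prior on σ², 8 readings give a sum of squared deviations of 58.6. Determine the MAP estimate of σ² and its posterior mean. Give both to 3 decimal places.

Posterior: Inverse-Gamma(shape = 2.9+8/2 = 6.9, scale = 2.7+58.6/2 = 32.0).
Mode = β/(α+1) = 32.0/7.9 = 4.051.
Mean = β/(α−1) = 32.0/5.9 = 5.424.
Mean > mode: the posterior has a right tail.

σ²_MAP = 4.051, E[σ²|data] = 5.424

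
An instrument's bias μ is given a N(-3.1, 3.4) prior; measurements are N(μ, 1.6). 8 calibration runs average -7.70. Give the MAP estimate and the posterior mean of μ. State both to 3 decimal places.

Posterior for μ is Normal. Precision-weighted mean: (1/3.4·-3.1 + 8/1.6·-7.70) / (1/3.4 + 8/1.6) = -7.444.
A Normal posterior is symmetric, so mode = mean.

MAP = -7.444, posterior mean = -7.444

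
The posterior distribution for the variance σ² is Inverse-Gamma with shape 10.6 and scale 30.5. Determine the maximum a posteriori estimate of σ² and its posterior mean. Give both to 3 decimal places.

maximum a posteriori estimate = 2.629, posterior mean = 3.177

Mode = β/(α+1) = 30.5/11.6 = 2.629.
Mean = β/(α−1) = 30.5/9.6 = 3.177.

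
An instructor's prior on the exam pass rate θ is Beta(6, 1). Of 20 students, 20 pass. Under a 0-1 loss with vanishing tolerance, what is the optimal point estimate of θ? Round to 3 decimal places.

1.000

Posterior: Beta(6+20, 1+0) = Beta(26, 1).
Since β = 1 ≤ 1 and α > 1, the Beta density is monotone increasing on [0,1]; the mode is at 1.
Mean = 26/(26+1) = 0.963.
This is the posterior mode — the MAP estimate.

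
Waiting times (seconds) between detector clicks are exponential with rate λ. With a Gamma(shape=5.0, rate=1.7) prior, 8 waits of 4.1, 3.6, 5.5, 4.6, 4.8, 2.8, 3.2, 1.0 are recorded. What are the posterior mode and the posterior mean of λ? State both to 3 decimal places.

MAP = 0.383; posterior mean = 0.415

Σ times = 29.6. Posterior: Gamma(shape = 5.0+8 = 13.0, rate = 1.7+29.6 = 31.3).
Mode = (α−1)/β = 12.0/31.3 = 0.383.
Mean = α/β = 13.0/31.3 = 0.415.
Right-skewed posterior ⇒ mode < mean.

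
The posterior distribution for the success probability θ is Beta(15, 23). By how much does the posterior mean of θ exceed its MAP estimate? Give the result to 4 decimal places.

0.0058

Mode = (15−1)/(15+23−2) = 14/36 = 0.3889.
Mean = 15/(15+23) = 15/38 = 0.3947.
Difference = 0.3947 − 0.3889 = 0.0058.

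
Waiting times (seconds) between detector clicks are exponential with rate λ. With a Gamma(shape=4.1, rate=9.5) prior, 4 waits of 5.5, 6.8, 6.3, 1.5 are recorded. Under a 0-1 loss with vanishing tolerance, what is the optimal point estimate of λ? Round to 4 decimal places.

Σ times = 20.1. Posterior: Gamma(shape = 4.1+4 = 8.1, rate = 9.5+20.1 = 29.6).
Mode = (α−1)/β = 7.1/29.6 = 0.2399.
Mean = α/β = 8.1/29.6 = 0.2736.
This is the posterior mode — the MAP estimate.

0.2399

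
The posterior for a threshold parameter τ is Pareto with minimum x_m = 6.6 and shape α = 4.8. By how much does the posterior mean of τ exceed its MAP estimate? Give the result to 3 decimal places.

The Pareto density is strictly decreasing on [x_m, ∞), so the mode is x_m = 6.600.
Mean = α·x_m/(α−1) = 4.8·6.6/3.8 = 8.337.
Difference = 8.337 − 6.600 = 1.737.
Mean > mode: the posterior has a right tail.

1.737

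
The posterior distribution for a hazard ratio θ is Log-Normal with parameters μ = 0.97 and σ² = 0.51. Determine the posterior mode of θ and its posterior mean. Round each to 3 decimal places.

MAP = 1.584, posterior mean = 3.404

Mode = exp(μ − σ²) = exp(0.46) = 1.584.
Mean = exp(μ + σ²/2) = exp(1.225) = 3.404.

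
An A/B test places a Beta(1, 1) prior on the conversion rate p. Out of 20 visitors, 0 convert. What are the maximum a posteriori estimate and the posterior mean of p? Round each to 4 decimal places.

Posterior: Beta(1+0, 1+20) = Beta(1, 21).
Since α = 1 ≤ 1 and β > 1, the Beta density is monotone decreasing on [0,1]; the mode is at 0.
Mean = 1/(1+21) = 0.0455.

MAP = 0.0000, posterior mean = 0.0455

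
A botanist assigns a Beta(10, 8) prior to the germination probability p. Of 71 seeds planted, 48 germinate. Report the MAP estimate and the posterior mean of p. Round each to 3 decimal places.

Posterior: Beta(10+48, 8+23) = Beta(58, 31).
Mode = (58−1)/(58+31−2) = 57/87 = 0.655.
Mean = 58/(58+31) = 58/89 = 0.652.
Left-skewed posterior ⇒ mean < mode.

MAP estimate = 0.655, posterior mean = 0.652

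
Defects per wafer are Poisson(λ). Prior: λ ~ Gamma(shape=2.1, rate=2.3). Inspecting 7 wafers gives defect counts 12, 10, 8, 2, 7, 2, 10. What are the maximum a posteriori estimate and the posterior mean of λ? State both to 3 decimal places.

MAP = 5.602; posterior mean = 5.710

Σ counts = 51. Posterior: Gamma(shape = 2.1+51 = 53.1, rate = 2.3+7 = 9.3).
Mode = (α−1)/β = 52.1/9.3 = 5.602.
Mean = α/β = 53.1/9.3 = 5.710.
The posterior is right-skewed, so the mean exceeds the mode.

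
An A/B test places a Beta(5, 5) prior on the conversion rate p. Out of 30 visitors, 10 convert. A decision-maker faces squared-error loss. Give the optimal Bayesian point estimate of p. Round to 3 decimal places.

0.375

Posterior: Beta(5+10, 5+20) = Beta(15, 25).
Mode = (15−1)/(15+25−2) = 14/38 = 0.368.
Mean = 15/(15+25) = 15/40 = 0.375.
Squared-error loss ⇒ the optimal estimator is the posterior mean.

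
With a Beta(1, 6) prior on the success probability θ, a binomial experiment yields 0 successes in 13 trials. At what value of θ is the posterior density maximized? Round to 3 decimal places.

Posterior: Beta(1+0, 6+13) = Beta(1, 19).
Since α = 1 ≤ 1 and β > 1, the Beta density is monotone decreasing on [0,1]; the mode is at 0.
Mean = 1/(1+19) = 0.050.
This is the posterior mode — the MAP estimate.

0.000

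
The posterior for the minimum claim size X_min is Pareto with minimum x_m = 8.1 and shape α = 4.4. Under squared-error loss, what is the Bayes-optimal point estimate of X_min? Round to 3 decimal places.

10.482

The Pareto density is strictly decreasing on [x_m, ∞), so the mode is x_m = 8.100.
Mean = α·x_m/(α−1) = 4.4·8.1/3.4 = 10.482.
Squared-error loss ⇒ the optimal estimator is the posterior mean.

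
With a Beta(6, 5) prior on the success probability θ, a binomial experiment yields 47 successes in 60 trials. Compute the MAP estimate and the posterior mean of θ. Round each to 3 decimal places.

θ_MAP = 0.754, E[θ|data] = 0.746

Posterior: Beta(6+47, 5+13) = Beta(53, 18).
Mode = (53−1)/(53+18−2) = 52/69 = 0.754.
Mean = 53/(53+18) = 53/71 = 0.746.
The mean is pulled below the mode by the posterior's left skew.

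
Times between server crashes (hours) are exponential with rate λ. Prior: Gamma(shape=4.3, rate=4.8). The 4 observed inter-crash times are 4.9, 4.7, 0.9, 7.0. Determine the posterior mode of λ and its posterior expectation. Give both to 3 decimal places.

MAP = 0.327, posterior mean = 0.372

Σ times = 17.5. Posterior: Gamma(shape = 4.3+4 = 8.3, rate = 4.8+17.5 = 22.3).
Mode = (α−1)/β = 7.3/22.3 = 0.327.
Mean = α/β = 8.3/22.3 = 0.372.
The mean is pulled above the mode by the posterior's right skew.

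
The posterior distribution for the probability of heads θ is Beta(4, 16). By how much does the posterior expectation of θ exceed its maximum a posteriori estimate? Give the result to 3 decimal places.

0.033

Mode = (4−1)/(4+16−2) = 3/18 = 0.167.
Mean = 4/(4+16) = 4/20 = 0.200.
Difference = 0.200 − 0.167 = 0.033.
Mean > mode: the posterior has a right tail.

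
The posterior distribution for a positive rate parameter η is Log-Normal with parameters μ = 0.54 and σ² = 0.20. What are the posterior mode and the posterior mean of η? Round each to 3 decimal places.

η_MAP = 1.405, E[η|data] = 1.896

Mode = exp(μ − σ²) = exp(0.34) = 1.405.
Mean = exp(μ + σ²/2) = exp(0.640) = 1.896.
The mean is pulled above the mode by the posterior's right skew.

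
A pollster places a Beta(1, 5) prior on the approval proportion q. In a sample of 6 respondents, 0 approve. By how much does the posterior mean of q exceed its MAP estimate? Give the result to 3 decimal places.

Posterior: Beta(1+0, 5+6) = Beta(1, 11).
Since α = 1 ≤ 1 and β > 1, the Beta density is monotone decreasing on [0,1]; the mode is at 0.
Mean = 1/(1+11) = 0.083.
Difference = 0.083 − 0.000 = 0.083.

0.083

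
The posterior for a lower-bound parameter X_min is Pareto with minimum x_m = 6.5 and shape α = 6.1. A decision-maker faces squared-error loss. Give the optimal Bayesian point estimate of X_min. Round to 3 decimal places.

The Pareto density is strictly decreasing on [x_m, ∞), so the mode is x_m = 6.500.
Mean = α·x_m/(α−1) = 6.1·6.5/5.1 = 7.775.
Squared-error loss ⇒ the optimal estimator is the posterior mean.

7.775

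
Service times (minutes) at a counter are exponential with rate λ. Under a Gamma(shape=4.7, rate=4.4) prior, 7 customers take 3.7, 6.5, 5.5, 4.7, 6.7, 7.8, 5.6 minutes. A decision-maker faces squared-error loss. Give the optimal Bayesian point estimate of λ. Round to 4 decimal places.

Σ times = 40.5. Posterior: Gamma(shape = 4.7+7 = 11.7, rate = 4.4+40.5 = 44.9).
Mode = (α−1)/β = 10.7/44.9 = 0.2383.
Mean = α/β = 11.7/44.9 = 0.2606.
Squared-error loss ⇒ the optimal estimator is the posterior mean.

0.2606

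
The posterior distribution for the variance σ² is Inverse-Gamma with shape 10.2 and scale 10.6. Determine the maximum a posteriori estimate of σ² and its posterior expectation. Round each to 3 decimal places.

Mode = β/(α+1) = 10.6/11.2 = 0.946.
Mean = β/(α−1) = 10.6/9.2 = 1.152.
Right-skewed posterior ⇒ mode < mean.

MAP: 0.946. Posterior mean: 1.152.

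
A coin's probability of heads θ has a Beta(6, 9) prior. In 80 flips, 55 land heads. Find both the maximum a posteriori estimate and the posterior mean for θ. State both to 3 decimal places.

Posterior: Beta(6+55, 9+25) = Beta(61, 34).
Mode = (61−1)/(61+34−2) = 60/93 = 0.645.
Mean = 61/(61+34) = 61/95 = 0.642.

maximum a posteriori estimate = 0.645, posterior mean = 0.642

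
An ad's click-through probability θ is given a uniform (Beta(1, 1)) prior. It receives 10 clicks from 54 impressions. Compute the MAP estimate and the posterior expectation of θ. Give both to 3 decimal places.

MAP = 0.185; posterior mean = 0.196

Posterior: Beta(1+10, 1+44) = Beta(11, 45).
Mode = (11−1)/(11+45−2) = 10/54 = 0.185.
With a flat prior the MAP equals the MLE, 10/54.
Mean = 11/(11+45) = 11/56 = 0.196.
Right-skewed posterior ⇒ mode < mean.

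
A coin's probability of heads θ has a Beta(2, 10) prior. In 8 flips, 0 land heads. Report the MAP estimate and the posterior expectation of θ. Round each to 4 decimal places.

Posterior: Beta(2+0, 10+8) = Beta(2, 18).
Mode = (2−1)/(2+18−2) = 1/18 = 0.0556.
Mean = 2/(2+18) = 2/20 = 0.1000.

θ_MAP = 0.0556, E[θ|data] = 0.1000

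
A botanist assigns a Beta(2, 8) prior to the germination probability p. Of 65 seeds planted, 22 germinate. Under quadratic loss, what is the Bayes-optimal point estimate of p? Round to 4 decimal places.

Posterior: Beta(2+22, 8+43) = Beta(24, 51).
Mode = (24−1)/(24+51−2) = 23/73 = 0.3151.
Mean = 24/(24+51) = 24/75 = 0.3200.
Quadratic loss ⇒ the optimal estimator is the posterior mean.

0.3200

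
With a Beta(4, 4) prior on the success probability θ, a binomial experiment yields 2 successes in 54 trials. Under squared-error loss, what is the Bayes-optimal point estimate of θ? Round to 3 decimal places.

0.097

Posterior: Beta(4+2, 4+52) = Beta(6, 56).
Mode = (6−1)/(6+56−2) = 5/60 = 0.083.
Mean = 6/(6+56) = 6/62 = 0.097.
Squared-error loss ⇒ the optimal estimator is the posterior mean.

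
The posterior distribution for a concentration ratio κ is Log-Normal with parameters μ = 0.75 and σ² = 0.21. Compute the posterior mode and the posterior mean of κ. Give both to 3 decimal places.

MAP = 1.716, posterior mean = 2.351

Mode = exp(μ − σ²) = exp(0.54) = 1.716.
Mean = exp(μ + σ²/2) = exp(0.855) = 2.351.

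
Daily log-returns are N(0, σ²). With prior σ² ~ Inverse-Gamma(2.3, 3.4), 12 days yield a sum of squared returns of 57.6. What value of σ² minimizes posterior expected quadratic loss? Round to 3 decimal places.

4.411

Posterior: Inverse-Gamma(shape = 2.3+12/2 = 8.3, scale = 3.4+57.6/2 = 32.2).
Mode = β/(α+1) = 32.2/9.3 = 3.462.
Mean = β/(α−1) = 32.2/7.3 = 4.411.
Quadratic loss ⇒ the optimal estimator is the posterior mean.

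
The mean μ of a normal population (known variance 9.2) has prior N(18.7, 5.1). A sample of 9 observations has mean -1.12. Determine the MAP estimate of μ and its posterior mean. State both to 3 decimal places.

MAP = 2.189; posterior mean = 2.189

Posterior for μ is Normal. Precision-weighted mean: (1/5.1·18.7 + 9/9.2·-1.12) / (1/5.1 + 9/9.2) = 2.189.
A Normal posterior is symmetric, so mode = mean.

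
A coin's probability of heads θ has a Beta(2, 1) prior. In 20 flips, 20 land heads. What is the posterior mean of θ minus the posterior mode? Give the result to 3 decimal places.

Posterior: Beta(2+20, 1+0) = Beta(22, 1).
Since β = 1 ≤ 1 and α > 1, the Beta density is monotone increasing on [0,1]; the mode is at 1.
Mean = 22/(22+1) = 0.957.
Difference = 0.957 − 1.000 = -0.043.

-0.043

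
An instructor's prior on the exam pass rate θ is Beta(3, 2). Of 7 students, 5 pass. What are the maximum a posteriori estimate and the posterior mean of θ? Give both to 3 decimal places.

MAP = 0.700; posterior mean = 0.667

Posterior: Beta(3+5, 2+2) = Beta(8, 4).
Mode = (8−1)/(8+4−2) = 7/10 = 0.700.
Mean = 8/(8+4) = 8/12 = 0.667.
The mean is pulled below the mode by the posterior's left skew.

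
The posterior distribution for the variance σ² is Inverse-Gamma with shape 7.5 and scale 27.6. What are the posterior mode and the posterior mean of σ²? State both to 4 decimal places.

MAP = 3.2471; posterior mean = 4.2462

Mode = β/(α+1) = 27.6/8.5 = 3.2471.
Mean = β/(α−1) = 27.6/6.5 = 4.2462.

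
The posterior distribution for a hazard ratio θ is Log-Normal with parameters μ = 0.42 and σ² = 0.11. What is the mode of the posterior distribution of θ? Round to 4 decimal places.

1.3634

Mode = exp(μ − σ²) = exp(0.31) = 1.3634.
Mean = exp(μ + σ²/2) = exp(0.475) = 1.6080.
This is the posterior mode — the MAP estimate.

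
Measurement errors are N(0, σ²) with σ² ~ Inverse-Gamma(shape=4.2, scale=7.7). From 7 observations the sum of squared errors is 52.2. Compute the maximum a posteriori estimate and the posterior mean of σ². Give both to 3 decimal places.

Posterior: Inverse-Gamma(shape = 4.2+7/2 = 7.7, scale = 7.7+52.2/2 = 33.8).
Mode = β/(α+1) = 33.8/8.7 = 3.885.
Mean = β/(α−1) = 33.8/6.7 = 5.045.
The mean is pulled above the mode by the posterior's right skew.

MAP: 3.885. Posterior mean: 5.045.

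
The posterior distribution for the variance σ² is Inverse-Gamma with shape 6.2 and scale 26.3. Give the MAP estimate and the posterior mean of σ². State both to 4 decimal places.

MAP = 3.6528, posterior mean = 5.0577

Mode = β/(α+1) = 26.3/7.2 = 3.6528.
Mean = β/(α−1) = 26.3/5.2 = 5.0577.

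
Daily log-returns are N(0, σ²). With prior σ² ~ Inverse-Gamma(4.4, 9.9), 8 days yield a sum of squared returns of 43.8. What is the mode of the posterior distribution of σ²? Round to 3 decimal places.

3.383

Posterior: Inverse-Gamma(shape = 4.4+8/2 = 8.4, scale = 9.9+43.8/2 = 31.8).
Mode = β/(α+1) = 31.8/9.4 = 3.383.
Mean = β/(α−1) = 31.8/7.4 = 4.297.
This is the posterior mode — the MAP estimate.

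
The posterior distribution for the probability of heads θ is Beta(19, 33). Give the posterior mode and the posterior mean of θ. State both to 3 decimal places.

posterior mode = 0.360, posterior mean = 0.365

Mode = (19−1)/(19+33−2) = 18/50 = 0.360.
Mean = 19/(19+33) = 19/52 = 0.365.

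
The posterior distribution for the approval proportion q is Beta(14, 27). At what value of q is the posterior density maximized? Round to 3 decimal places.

Mode = (14−1)/(14+27−2) = 13/39 = 0.333.
Mean = 14/(14+27) = 14/41 = 0.341.
This is the posterior mode — the MAP estimate.

0.333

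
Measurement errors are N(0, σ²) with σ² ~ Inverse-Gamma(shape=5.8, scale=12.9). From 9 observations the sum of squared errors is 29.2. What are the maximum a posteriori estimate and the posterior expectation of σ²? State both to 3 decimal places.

Posterior: Inverse-Gamma(shape = 5.8+9/2 = 10.3, scale = 12.9+29.2/2 = 27.5).
Mode = β/(α+1) = 27.5/11.3 = 2.434.
Mean = β/(α−1) = 27.5/9.3 = 2.957.
The posterior is right-skewed, so the mean exceeds the mode.

MAP = 2.434, posterior mean = 2.957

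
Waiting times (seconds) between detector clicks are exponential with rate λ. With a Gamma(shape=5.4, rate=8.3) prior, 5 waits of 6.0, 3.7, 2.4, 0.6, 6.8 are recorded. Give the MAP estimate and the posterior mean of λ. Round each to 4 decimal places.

Σ times = 19.5. Posterior: Gamma(shape = 5.4+5 = 10.4, rate = 8.3+19.5 = 27.8).
Mode = (α−1)/β = 9.4/27.8 = 0.3381.
Mean = α/β = 10.4/27.8 = 0.3741.

MAP = 0.3381; posterior mean = 0.3741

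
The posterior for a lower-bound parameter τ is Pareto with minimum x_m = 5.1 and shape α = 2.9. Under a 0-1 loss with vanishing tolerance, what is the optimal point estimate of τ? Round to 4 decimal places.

5.1000

The Pareto density is strictly decreasing on [x_m, ∞), so the mode is x_m = 5.1000.
Mean = α·x_m/(α−1) = 2.9·5.1/1.9 = 7.7842.
This is the posterior mode — the MAP estimate.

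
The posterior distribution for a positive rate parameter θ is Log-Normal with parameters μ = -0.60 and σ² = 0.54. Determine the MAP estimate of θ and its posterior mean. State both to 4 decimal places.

MAP = 0.3198; posterior mean = 0.7189

Mode = exp(μ − σ²) = exp(-1.14) = 0.3198.
Mean = exp(μ + σ²/2) = exp(-0.330) = 0.7189.
The mean is pulled above the mode by the posterior's right skew.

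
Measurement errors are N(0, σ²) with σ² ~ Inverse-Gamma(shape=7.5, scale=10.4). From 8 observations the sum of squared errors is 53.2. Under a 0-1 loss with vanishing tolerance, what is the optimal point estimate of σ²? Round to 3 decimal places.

Posterior: Inverse-Gamma(shape = 7.5+8/2 = 11.5, scale = 10.4+53.2/2 = 37.0).
Mode = β/(α+1) = 37.0/12.5 = 2.960.
Mean = β/(α−1) = 37.0/10.5 = 3.524.
This is the posterior mode — the MAP estimate.

2.960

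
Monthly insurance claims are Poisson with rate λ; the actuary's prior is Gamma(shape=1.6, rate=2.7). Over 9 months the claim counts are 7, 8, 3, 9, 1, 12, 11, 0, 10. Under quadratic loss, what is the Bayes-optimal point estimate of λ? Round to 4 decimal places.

Σ counts = 61. Posterior: Gamma(shape = 1.6+61 = 62.6, rate = 2.7+9 = 11.7).
Mode = (α−1)/β = 61.6/11.7 = 5.2650.
Mean = α/β = 62.6/11.7 = 5.3504.
Quadratic loss ⇒ the optimal estimator is the posterior mean.

5.3504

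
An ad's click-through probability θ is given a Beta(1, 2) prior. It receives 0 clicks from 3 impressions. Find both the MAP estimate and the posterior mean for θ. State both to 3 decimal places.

Posterior: Beta(1+0, 2+3) = Beta(1, 5).
Since α = 1 ≤ 1 and β > 1, the Beta density is monotone decreasing on [0,1]; the mode is at 0.
Mean = 1/(1+5) = 0.167.

MAP: 0.000. Posterior mean: 0.167.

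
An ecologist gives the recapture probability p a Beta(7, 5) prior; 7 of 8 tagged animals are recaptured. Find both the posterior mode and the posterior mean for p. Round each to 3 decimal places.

posterior mode = 0.722, posterior mean = 0.700

Posterior: Beta(7+7, 5+1) = Beta(14, 6).
Mode = (14−1)/(14+6−2) = 13/18 = 0.722.
Mean = 14/(14+6) = 14/20 = 0.700.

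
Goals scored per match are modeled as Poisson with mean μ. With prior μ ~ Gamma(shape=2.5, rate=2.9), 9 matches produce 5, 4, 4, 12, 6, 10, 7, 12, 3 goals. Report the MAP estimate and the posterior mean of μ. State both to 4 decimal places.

Σ counts = 63. Posterior: Gamma(shape = 2.5+63 = 65.5, rate = 2.9+9 = 11.9).
Mode = (α−1)/β = 64.5/11.9 = 5.4202.
Mean = α/β = 65.5/11.9 = 5.5042.

MAP: 5.4202. Posterior mean: 5.5042.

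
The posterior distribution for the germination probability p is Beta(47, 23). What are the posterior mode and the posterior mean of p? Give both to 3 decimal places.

Mode = (47−1)/(47+23−2) = 46/68 = 0.676.
Mean = 47/(47+23) = 47/70 = 0.671.

MAP: 0.676. Posterior mean: 0.671.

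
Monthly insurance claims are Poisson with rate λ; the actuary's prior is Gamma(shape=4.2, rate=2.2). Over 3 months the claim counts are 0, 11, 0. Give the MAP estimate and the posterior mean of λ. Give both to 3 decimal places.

Σ counts = 11. Posterior: Gamma(shape = 4.2+11 = 15.2, rate = 2.2+3 = 5.2).
Mode = (α−1)/β = 14.2/5.2 = 2.731.
Mean = α/β = 15.2/5.2 = 2.923.

MAP estimate = 2.731, posterior mean = 2.923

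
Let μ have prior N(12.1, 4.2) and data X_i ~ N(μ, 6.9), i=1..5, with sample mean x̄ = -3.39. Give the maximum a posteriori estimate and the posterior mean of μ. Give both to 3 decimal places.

Posterior for μ is Normal. Precision-weighted mean: (1/4.2·12.1 + 5/6.9·-3.39) / (1/4.2 + 5/6.9) = 0.441.
A Normal posterior is symmetric, so mode = mean.

MAP = 0.441, posterior mean = 0.441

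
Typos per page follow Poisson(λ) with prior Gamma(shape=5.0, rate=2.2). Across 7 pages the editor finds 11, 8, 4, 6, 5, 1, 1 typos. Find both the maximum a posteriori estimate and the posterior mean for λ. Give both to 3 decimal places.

maximum a posteriori estimate = 4.348, posterior mean = 4.457

Σ counts = 36. Posterior: Gamma(shape = 5.0+36 = 41.0, rate = 2.2+7 = 9.2).
Mode = (α−1)/β = 40.0/9.2 = 4.348.
Mean = α/β = 41.0/9.2 = 4.457.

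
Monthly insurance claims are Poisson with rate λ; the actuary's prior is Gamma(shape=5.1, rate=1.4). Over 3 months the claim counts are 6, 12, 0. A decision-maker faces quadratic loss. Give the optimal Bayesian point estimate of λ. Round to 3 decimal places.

Σ counts = 18. Posterior: Gamma(shape = 5.1+18 = 23.1, rate = 1.4+3 = 4.4).
Mode = (α−1)/β = 22.1/4.4 = 5.023.
Mean = α/β = 23.1/4.4 = 5.250.
Quadratic loss ⇒ the optimal estimator is the posterior mean.

5.250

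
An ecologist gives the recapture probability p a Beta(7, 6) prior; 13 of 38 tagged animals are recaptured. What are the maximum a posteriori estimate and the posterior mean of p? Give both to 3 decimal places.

Posterior: Beta(7+13, 6+25) = Beta(20, 31).
Mode = (20−1)/(20+31−2) = 19/49 = 0.388.
Mean = 20/(20+31) = 20/51 = 0.392.

MAP = 0.388; posterior mean = 0.392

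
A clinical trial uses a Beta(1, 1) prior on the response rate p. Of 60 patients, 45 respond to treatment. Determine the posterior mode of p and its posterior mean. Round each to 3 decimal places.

MAP = 0.750; posterior mean = 0.742

Posterior: Beta(1+45, 1+15) = Beta(46, 16).
Mode = (46−1)/(46+16−2) = 45/60 = 0.750.
Mean = 46/(46+16) = 46/62 = 0.742.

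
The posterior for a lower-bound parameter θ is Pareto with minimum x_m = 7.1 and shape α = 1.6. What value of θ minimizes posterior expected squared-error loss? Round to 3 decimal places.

The Pareto density is strictly decreasing on [x_m, ∞), so the mode is x_m = 7.100.
Mean = α·x_m/(α−1) = 1.6·7.1/0.6 = 18.933.
Squared-error loss ⇒ the optimal estimator is the posterior mean.

18.933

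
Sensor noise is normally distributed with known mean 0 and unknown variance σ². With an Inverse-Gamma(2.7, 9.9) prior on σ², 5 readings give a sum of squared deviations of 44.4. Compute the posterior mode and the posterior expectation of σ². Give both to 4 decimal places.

MAP = 5.1774; posterior mean = 7.6429

Posterior: Inverse-Gamma(shape = 2.7+5/2 = 5.2, scale = 9.9+44.4/2 = 32.1).
Mode = β/(α+1) = 32.1/6.2 = 5.1774.
Mean = β/(α−1) = 32.1/4.2 = 7.6429.
The posterior is right-skewed, so the mean exceeds the mode.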